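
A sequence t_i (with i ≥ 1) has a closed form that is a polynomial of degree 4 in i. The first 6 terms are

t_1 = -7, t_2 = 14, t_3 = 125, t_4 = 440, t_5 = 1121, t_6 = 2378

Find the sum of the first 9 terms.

1st diffs: 21, 111, 315, 681, 1257.
2nd diffs: 90, 204, 366, 576.
3rd diffs: 114, 162, 210.
4th diffs: 48, 48 (constant).
Newton forward-difference form: t_i = -7 + 21·C(i-1,1) + 90·C(i-1,2) + 114·C(i-1,3) + 48·C(i-1,4).
Continuing: 4469, 7700, 12425.
Summing i = 1..9 (9 terms) gives 28665.

28665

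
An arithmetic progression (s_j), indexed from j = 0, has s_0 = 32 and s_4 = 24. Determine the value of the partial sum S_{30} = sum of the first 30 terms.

Common difference d = (24 - 32) / (4 - 0) = -2.
s_j = 32 + (j - 0)·(-2).
s_{29} = -26; S = 30·(32 + (-26))/2 = 90.

90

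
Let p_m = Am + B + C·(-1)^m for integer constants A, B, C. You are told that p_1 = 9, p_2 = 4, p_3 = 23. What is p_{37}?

At m = 1, 2, 3: A + B - C = 9; 2A + B + C = 4; 3A + B - C = 23.
Subtracting the first from the second: A + 2C = -5.
Subtracting the second from the third: A - 2C = 19.
Solving: C = -6, A = 7, then B = -4.
Hence p_{37} = 7·37 + (-4) + (-6)·(-1) = 261.

261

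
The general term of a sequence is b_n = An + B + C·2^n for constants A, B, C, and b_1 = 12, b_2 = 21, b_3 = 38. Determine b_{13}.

32784

At n = 1, 2, 3: A + B + 2C = 12; 2A + B + 4C = 21; 3A + B + 8C = 38.
Subtracting the first from the second: A + 2C = 9.
Subtracting the second from the third: A + 4C = 17.
Solving: C = 4, A = 1, then B = 3.
So b_n = 1·n + 3 + 4·2^n; at n=13 this is 32784.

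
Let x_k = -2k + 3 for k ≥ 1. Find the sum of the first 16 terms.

-224

Over k = 1..16: Σk = 136.
Total = (-2)·136 + (3)·16 = -224.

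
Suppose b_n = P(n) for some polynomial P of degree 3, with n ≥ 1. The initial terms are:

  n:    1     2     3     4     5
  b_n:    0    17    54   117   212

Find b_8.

1st diffs: 17, 37, 63, 95.
2nd diffs: 20, 26, 32.
3rd diffs: 6, 6 (constant).
Newton forward-difference form: b_n = 17·C(n-1,1) + 20·C(n-1,2) + 6·C(n-1,3).
At n = 8: n-1 = 7, so b_8 = 119 + 420 + 210 = 749.

749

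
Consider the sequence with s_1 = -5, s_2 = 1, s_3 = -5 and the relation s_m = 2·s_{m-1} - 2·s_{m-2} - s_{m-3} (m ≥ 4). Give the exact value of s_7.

Compute successive terms:
s_4 = -7; s_5 = -5; s_6 = 9; s_7 = 35.

35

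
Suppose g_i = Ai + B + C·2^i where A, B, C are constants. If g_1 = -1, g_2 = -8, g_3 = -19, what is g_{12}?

-8222

At i = 1, 2, 3: A + B + 2C = -1; 2A + B + 4C = -8; 3A + B + 8C = -19.
Subtracting the first from the second: A + 2C = -7.
Subtracting the second from the third: A + 4C = -11.
Solving: C = -2, A = -3, then B = 6.
Therefore g_{12} = -36 + 6 + (-2)·4096 = -8222.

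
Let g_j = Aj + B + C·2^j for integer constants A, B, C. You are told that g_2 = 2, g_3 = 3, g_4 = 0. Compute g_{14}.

-16318

Plug in j = 2, 3, 4: 2A + B + 4C = 2; 3A + B + 8C = 3; 4A + B + 16C = 0.
Subtracting the first from the second: A + 4C = 1.
Subtracting the second from the third: A + 8C = -3.
Solving: C = -1, A = 5, then B = -4.
Hence g_{14} = 5·14 + (-4) + (-1)·16384 = -16318.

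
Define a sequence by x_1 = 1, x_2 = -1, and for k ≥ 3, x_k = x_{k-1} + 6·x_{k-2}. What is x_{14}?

312311

Step forward from the initial values:
x_3 = 5;  x_4 = -1;  x_5 = 29;  …;  x_{11} = 12629;  x_{12} = 33791;  x_{13} = 109565;  x_{14} = 312311.
(Characteristic roots are 3 and -2.)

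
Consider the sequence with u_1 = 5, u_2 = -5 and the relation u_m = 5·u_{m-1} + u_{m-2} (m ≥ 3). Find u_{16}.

Step forward from the initial values:
u_3 = -20; u_4 = -105; u_5 = -545; …; u_{13} = -288051395; u_{14} = -1495730605; u_{15} = -7766704420; u_{16} = -40329252705.

-40329252705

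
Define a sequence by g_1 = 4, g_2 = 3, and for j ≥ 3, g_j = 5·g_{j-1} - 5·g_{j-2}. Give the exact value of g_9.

g_3 = -5  g_4 = -40  g_5 = -175  g_6 = -675  g_7 = -2500  g_8 = -9125  g_9 = -33125.

-33125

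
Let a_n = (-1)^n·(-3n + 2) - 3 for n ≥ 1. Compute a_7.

(-1)^7 = -1; -3n + 2 at n=7 is -19; so a_7 = 16.

16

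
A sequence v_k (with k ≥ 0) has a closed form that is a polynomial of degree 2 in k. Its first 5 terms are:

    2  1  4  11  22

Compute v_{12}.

254

1st diffs: -1, 3, 7, 11.
2nd diffs: 4, 4, 4 (constant).
Newton forward-difference form: v_k = 2 + (-1)·C(k,1) + 4·C(k,2).
At k = 12: k = 12, so v_{12} = 2 - 12 + 264 = 254.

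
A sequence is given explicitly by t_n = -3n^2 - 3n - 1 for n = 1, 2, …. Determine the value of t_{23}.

t_{23} = -3·23^2 - 3·23 - 1 = -1657.

-1657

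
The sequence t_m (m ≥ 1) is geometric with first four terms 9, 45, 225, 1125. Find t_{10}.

Common ratio r = 5.
t_m = 9·5^(m-1).
t_{10} = 9·5^9 = 17578125.

17578125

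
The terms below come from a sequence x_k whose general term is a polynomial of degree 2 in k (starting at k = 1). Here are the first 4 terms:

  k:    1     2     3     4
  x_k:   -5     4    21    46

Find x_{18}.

1236

1st diffs: 9, 17, 25.
2nd diffs: 8, 8 (constant).
Newton forward-difference form: x_k = -5 + 9·C(k-1,1) + 8·C(k-1,2).
At k = 18: k-1 = 17, so x_{18} = -5 + 153 + 1088 = 1236.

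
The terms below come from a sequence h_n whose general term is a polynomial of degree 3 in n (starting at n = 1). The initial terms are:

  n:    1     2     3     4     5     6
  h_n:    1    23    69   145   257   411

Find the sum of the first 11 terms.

7161

1st diffs: 22, 46, 76, 112, 154.
2nd diffs: 24, 30, 36, 42.
3rd diffs: 6, 6, 6 (constant).
Newton forward-difference form: h_n = 1 + 22·C(n-1,1) + 24·C(n-1,2) + 6·C(n-1,3).
Continuing: …, 613, 869, 1185, 1567, …, h_{11} = 2021.
Summing n = 1..11 (11 terms) gives 7161.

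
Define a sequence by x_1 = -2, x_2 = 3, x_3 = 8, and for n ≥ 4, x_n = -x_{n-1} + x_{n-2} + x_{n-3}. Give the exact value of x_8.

Step forward from the initial values:
x_4 = -7;  x_5 = 18;  x_6 = -17;  x_7 = 28;  x_8 = -27.

-27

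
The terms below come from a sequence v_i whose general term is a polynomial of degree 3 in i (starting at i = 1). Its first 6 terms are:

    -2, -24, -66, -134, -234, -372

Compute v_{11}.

-1842

1st diffs: -22, -42, -68, -100, -138.
2nd diffs: -20, -26, -32, -38.
3rd diffs: -6, -6, -6 (constant).
So v_i = -i^3 - 4i^2 - 3i + 6.
Evaluating at i = 11 gives v_{11} = -1842.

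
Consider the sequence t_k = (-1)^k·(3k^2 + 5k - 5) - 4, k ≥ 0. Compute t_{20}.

(-1)^20 = 1; 3k^2 + 5k - 5 at k=20 is 1295; so t_{20} = 1291.

1291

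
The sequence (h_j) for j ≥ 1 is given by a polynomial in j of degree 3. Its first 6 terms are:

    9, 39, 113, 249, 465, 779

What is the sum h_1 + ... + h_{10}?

10500

1st diffs: 30, 74, 136, 216, 314.
2nd diffs: 44, 62, 80, 98.
3rd diffs: 18, 18, 18 (constant).
Newton forward-difference form: h_j = 9 + 30·C(j-1,1) + 44·C(j-1,2) + 18·C(j-1,3).
Continuing: 1209, 1773, 2489, 3375.
Summing j = 1..10 (10 terms) gives 10500.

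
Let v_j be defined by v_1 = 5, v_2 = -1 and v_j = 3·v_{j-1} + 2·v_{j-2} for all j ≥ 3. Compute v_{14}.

6504731

Compute successive terms:
v_3 = 7; v_4 = 19; v_5 = 71; …; v_{11} = 143983; v_{12} = 512803; v_{13} = 1826375; v_{14} = 6504731.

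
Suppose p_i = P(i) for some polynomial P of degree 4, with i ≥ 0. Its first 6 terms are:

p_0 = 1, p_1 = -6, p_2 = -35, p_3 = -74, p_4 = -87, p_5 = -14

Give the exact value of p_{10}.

1st diffs: -7, -29, -39, -13, 73.
2nd diffs: -22, -10, 26, 86.
3rd diffs: 12, 36, 60.
4th diffs: 24, 24 (constant).
So p_i = i^4 - 4i^3 - 6i^2 + 2i + 1.
Evaluating at i = 10 gives p_{10} = 5421.

5421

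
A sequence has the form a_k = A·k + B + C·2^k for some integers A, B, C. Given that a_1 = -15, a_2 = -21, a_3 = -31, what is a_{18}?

-524333

Plug in k = 1, 2, 3: A + B + 2C = -15; 2A + B + 4C = -21; 3A + B + 8C = -31.
Subtracting the first from the second: A + 2C = -6.
Subtracting the second from the third: A + 4C = -10.
Solving: C = -2, A = -2, then B = -9.
Therefore a_{18} = -36 + (-9) + (-2)·262144 = -524333.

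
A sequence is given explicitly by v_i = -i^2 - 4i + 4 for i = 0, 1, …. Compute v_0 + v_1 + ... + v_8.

-312

Over i = 0..8: Σi = 36, Σi² = 204.
Total = (-1)·204 + (-4)·36 + (4)·9 = -312.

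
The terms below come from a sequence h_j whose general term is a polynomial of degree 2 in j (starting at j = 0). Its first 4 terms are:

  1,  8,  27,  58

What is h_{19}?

1st diffs: 7, 19, 31.
2nd diffs: 12, 12 (constant).
Newton forward-difference form: h_j = 1 + 7·C(j,1) + 12·C(j,2).
At j = 19: j = 19, so h_{19} = 1 + 133 + 2052 = 2186.

2186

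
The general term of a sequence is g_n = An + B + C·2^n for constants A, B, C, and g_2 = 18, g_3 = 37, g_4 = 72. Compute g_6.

270

The three given values yield: 2A + B + 4C = 18; 3A + B + 8C = 37; 4A + B + 16C = 72.
Subtracting the first from the second: A + 4C = 19.
Subtracting the second from the third: A + 8C = 35.
Solving: C = 4, A = 3, then B = -4.
Therefore g_6 = 18 + (-4) + 4·64 = 270.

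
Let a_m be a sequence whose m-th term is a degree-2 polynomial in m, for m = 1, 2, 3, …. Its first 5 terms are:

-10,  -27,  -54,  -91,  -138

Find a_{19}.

-1846

1st diffs: -17, -27, -37, -47.
2nd diffs: -10, -10, -10 (constant).
So a_m = -5m^2 - 2m - 3.
Evaluating at m = 19 gives a_{19} = -1846.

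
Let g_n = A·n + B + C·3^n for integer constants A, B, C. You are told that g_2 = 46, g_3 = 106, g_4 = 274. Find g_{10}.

At n = 2, 3, 4: 2A + B + 9C = 46; 3A + B + 27C = 106; 4A + B + 81C = 274.
Subtracting the first from the second: A + 18C = 60.
Subtracting the second from the third: A + 54C = 168.
Solving: C = 3, A = 6, then B = 7.
Hence g_{10} = 6·10 + 7 + 3·59049 = 177214.

177214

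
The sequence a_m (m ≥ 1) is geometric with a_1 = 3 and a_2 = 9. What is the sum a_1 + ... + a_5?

Common ratio r = 3.
a_m = 3·3^(m-1).
S = 3·(3^5 - 1)/(3 - 1) = 3·(243 - 1)/(2) = 363.

363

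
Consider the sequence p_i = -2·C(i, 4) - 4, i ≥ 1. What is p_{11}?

C(11, 4) = 330, so p_{11} = -664.

-664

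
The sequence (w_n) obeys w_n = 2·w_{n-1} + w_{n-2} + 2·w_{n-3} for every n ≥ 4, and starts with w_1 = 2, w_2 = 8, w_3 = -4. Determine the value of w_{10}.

1924

w_4 = 4  w_5 = 20  w_6 = 36  w_7 = 100  w_8 = 276  w_9 = 724  w_{10} = 1924.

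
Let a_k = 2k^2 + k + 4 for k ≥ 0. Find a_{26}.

a_{26} = 2·26^2 + 1·26 + 4 = 1382.

1382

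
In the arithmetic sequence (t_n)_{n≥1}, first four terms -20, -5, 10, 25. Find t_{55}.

790

Common difference d = 15.
t_n = -20 + (n - 1)·15.
t_{55} = -20 + 54·15 = 790.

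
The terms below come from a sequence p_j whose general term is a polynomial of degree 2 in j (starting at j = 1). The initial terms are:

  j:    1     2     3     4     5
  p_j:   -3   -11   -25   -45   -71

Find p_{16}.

-753

1st diffs: -8, -14, -20, -26.
2nd diffs: -6, -6, -6 (constant).
Newton forward-difference form: p_j = -3 + (-8)·C(j-1,1) + (-6)·C(j-1,2).
At j = 16: j-1 = 15, so p_{16} = -3 - 120 - 630 = -753.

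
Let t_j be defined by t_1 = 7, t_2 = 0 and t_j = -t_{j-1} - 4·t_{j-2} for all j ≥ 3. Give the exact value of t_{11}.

4788

Applying the relation repeatedly:
t_3 = -28;  t_4 = 28;  t_5 = 84;  t_6 = -196;  t_7 = -140;  t_8 = 924;  t_9 = -364;  t_{10} = -3332;  t_{11} = 4788.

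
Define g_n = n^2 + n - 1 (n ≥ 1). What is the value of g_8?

g_8 = 1·8^2 + 1·8 - 1 = 71.

71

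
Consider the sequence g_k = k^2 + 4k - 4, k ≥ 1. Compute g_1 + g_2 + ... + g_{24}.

Over k = 1..24: Σk = 300, Σk² = 4900.
Total = (1)·4900 + (4)·300 + (-4)·24 = 6004.

6004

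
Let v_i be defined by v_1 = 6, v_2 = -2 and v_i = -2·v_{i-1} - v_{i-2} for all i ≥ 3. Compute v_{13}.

v_3 = -2  v_4 = 6  v_5 = -10  …  v_{10} = 30  v_{11} = -34  v_{12} = 38  v_{13} = -42.
(Characteristic roots are -1 and -1.)

-42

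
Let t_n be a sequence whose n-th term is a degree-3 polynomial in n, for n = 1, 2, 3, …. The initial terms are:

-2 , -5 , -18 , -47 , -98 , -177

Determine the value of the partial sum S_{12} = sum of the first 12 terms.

1st diffs: -3, -13, -29, -51, -79.
2nd diffs: -10, -16, -22, -28.
3rd diffs: -6, -6, -6 (constant).
Newton forward-difference form: t_n = -2 + (-3)·C(n-1,1) + (-10)·C(n-1,2) + (-6)·C(n-1,3).
Continuing: …, -290, -443, -642, -893, …, t_{12} = -1575.
Summing n = 1..12 (12 terms) gives -5392.

-5392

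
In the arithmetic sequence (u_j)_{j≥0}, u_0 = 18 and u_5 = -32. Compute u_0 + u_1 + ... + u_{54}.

-13860

Common difference d = (-32 - 18) / (5 - 0) = -10.
u_j = 18 + (j - 0)·(-10).
u_{54} = -522; S = 55·(18 + (-522))/2 = -13860.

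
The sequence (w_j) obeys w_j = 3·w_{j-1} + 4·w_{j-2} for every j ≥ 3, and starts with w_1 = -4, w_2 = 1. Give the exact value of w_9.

w_3 = -13;  w_4 = -35;  w_5 = -157;  w_6 = -611;  w_7 = -2461;  w_8 = -9827;  w_9 = -39325.
(Characteristic roots are 4 and -1.)

-39325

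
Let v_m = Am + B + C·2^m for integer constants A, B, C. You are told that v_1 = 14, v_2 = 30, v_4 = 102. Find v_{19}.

2621552

At m = 1, 2, 4: A + B + 2C = 14; 2A + B + 4C = 30; 4A + B + 16C = 102.
Subtracting the first from the second: A + 2C = 16.
Subtracting the second from the third: 2A + 12C = 72.
Solving: C = 5, A = 6, then B = -2.
Therefore v_{19} = 114 + (-2) + 5·524288 = 2621552.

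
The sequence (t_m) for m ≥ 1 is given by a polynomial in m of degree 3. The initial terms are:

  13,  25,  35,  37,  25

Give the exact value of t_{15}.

-2185

1st diffs: 12, 10, 2, -12.
2nd diffs: -2, -8, -14.
3rd diffs: -6, -6 (constant).
So t_m = -m^3 + 5m^2 + 4m + 5.
Evaluating at m = 15 gives t_{15} = -2185.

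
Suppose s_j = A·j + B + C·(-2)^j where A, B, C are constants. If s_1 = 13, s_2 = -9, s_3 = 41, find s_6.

-241

At j = 1, 2, 3: A + B - 2C = 13; 2A + B + 4C = -9; 3A + B - 8C = 41.
Subtracting the first from the second: A + 6C = -22.
Subtracting the second from the third: A - 12C = 50.
Solving: C = -4, A = 2, then B = 3.
So s_j = 2·j + 3 + (-4)·(-2)^j; at j=6 this is -241.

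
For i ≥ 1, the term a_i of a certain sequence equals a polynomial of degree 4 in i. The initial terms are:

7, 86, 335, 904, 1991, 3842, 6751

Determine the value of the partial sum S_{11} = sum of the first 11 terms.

1st diffs: 79, 249, 569, 1087, 1851, 2909.
2nd diffs: 170, 320, 518, 764, 1058.
3rd diffs: 150, 198, 246, 294.
4th diffs: 48, 48, 48 (constant).
Newton forward-difference form: a_i = 7 + 79·C(i-1,1) + 170·C(i-1,2) + 150·C(i-1,3) + 48·C(i-1,4).
Continuing: 11060, 17159, 25486, 36527.
Summing i = 1..11 (11 terms) gives 104148.

104148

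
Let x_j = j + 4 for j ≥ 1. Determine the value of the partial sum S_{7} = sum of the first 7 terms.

Over j = 1..7: Σj = 28.
Total = (1)·28 + (4)·7 = 56.

56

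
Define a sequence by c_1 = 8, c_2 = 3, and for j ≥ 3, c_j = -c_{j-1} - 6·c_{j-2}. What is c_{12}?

152889

Applying the relation repeatedly:
c_3 = -51, c_4 = 33, c_5 = 273, c_6 = -471, c_7 = -1167, c_8 = 3993, c_9 = 3009, c_{10} = -26967, c_{11} = 8913, c_{12} = 152889.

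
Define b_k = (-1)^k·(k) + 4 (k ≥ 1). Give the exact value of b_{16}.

(-1)^16 = 1; k at k=16 is 16; so b_{16} = 20.

20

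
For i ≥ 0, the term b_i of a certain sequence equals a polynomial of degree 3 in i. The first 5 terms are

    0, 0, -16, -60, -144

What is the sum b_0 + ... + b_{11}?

1st diffs: 0, -16, -44, -84.
2nd diffs: -16, -28, -40.
3rd diffs: -12, -12 (constant).
Newton forward-difference form: b_i = (-16)·C(i,2) + (-12)·C(i,3).
Continuing: …, -280, -480, -756, -1120, …, b_{11} = -2860.
Summing i = 0..11 (12 terms) gives -9460.

-9460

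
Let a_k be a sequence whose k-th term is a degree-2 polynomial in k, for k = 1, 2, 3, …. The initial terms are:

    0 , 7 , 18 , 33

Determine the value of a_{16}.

1st diffs: 7, 11, 15.
2nd diffs: 4, 4 (constant).
Newton forward-difference form: a_k = 7·C(k-1,1) + 4·C(k-1,2).
At k = 16: k-1 = 15, so a_{16} = 105 + 420 = 525.

525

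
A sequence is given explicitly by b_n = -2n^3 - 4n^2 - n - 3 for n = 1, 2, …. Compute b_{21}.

b_{21} = -2·21^3 - 4·21^2 - 1·21 - 3 = -20310.

-20310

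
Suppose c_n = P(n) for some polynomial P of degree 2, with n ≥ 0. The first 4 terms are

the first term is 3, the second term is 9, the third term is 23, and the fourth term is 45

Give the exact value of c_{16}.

1st diffs: 6, 14, 22.
2nd diffs: 8, 8 (constant).
Newton forward-difference form: c_n = 3 + 6·C(n,1) + 8·C(n,2).
At n = 16: n = 16, so c_{16} = 3 + 96 + 960 = 1059.

1059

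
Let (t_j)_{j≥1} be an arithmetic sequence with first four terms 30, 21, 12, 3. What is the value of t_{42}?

Common difference d = -9.
t_j = 30 + (j - 1)·(-9).
t_{42} = 30 + 41·(-9) = -339.

-339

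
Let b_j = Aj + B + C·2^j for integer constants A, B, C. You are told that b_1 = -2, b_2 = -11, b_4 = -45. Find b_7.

The three given values yield: A + B + 2C = -2; 2A + B + 4C = -11; 4A + B + 16C = -45.
Subtracting the first from the second: A + 2C = -9.
Subtracting the second from the third: 2A + 12C = -34.
Solving: C = -2, A = -5, then B = 7.
So b_j = -5·j + 7 + (-2)·2^j; at j=7 this is -284.

-284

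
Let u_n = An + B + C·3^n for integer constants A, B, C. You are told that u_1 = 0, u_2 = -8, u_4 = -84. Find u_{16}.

Plug in n = 1, 2, 4: A + B + 3C = 0; 2A + B + 9C = -8; 4A + B + 81C = -84.
Subtracting the first from the second: A + 6C = -8.
Subtracting the second from the third: 2A + 72C = -76.
Solving: C = -1, A = -2, then B = 5.
So u_n = -2·n + 5 + (-1)·3^n; at n=16 this is -43046748.

-43046748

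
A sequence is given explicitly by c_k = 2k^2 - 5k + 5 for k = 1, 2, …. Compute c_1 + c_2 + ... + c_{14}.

Over k = 1..14: Σk = 105, Σk² = 1015.
Total = (2)·1015 + (-5)·105 + (5)·14 = 1575.

1575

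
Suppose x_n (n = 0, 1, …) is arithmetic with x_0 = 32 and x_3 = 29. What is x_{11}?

21

Common difference d = (29 - 32) / (3 - 0) = -1.
x_n = 32 + (n - 0)·(-1).
x_{11} = 32 + 11·(-1) = 21.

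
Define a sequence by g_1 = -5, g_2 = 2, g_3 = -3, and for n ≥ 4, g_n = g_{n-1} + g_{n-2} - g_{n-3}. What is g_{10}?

Compute successive terms:
g_4 = 4, g_5 = -1, g_6 = 6, g_7 = 1, g_8 = 8, g_9 = 3, g_{10} = 10.

10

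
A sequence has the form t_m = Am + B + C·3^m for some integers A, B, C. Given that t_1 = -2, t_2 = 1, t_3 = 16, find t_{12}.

531403

At m = 1, 2, 3: A + B + 3C = -2; 2A + B + 9C = 1; 3A + B + 27C = 16.
Subtracting the first from the second: A + 6C = 3.
Subtracting the second from the third: A + 18C = 15.
Solving: C = 1, A = -3, then B = -2.
Hence t_{12} = -3·12 + (-2) + 1·531441 = 531403.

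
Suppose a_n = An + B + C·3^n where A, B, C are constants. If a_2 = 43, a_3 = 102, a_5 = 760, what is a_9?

59100

Write the equations: 2A + B + 9C = 43; 3A + B + 27C = 102; 5A + B + 243C = 760.
Subtracting the first from the second: A + 18C = 59.
Subtracting the second from the third: 2A + 216C = 658.
Solving: C = 3, A = 5, then B = 6.
Therefore a_9 = 45 + 6 + 3·19683 = 59100.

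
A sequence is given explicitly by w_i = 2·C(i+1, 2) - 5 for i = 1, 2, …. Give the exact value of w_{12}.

C(13, 2) = 78, so w_{12} = 151.

151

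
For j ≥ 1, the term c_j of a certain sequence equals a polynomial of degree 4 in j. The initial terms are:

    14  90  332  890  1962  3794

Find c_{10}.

25322

1st diffs: 76, 242, 558, 1072, 1832.
2nd diffs: 166, 316, 514, 760.
3rd diffs: 150, 198, 246.
4th diffs: 48, 48 (constant).
Newton forward-difference form: c_j = 14 + 76·C(j-1,1) + 166·C(j-1,2) + 150·C(j-1,3) + 48·C(j-1,4).
At j = 10: j-1 = 9, so c_{10} = 14 + 684 + 5976 + 12600 + 6048 = 25322.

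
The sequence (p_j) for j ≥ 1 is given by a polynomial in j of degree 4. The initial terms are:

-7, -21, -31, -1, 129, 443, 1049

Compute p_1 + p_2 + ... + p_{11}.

22781

1st diffs: -14, -10, 30, 130, 314, 606.
2nd diffs: 4, 40, 100, 184, 292.
3rd diffs: 36, 60, 84, 108.
4th diffs: 24, 24, 24 (constant).
So p_j = j^4 - 4j^3 + j^2 - 4j - 1.
Continuing: 2079, 3689, 6059, 9393.
Summing j = 1..11 (11 terms) gives 22781.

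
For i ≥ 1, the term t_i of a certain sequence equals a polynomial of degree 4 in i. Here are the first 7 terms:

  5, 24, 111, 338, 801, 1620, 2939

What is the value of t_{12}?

23754

1st diffs: 19, 87, 227, 463, 819, 1319.
2nd diffs: 68, 140, 236, 356, 500.
3rd diffs: 72, 96, 120, 144.
4th diffs: 24, 24, 24 (constant).
Newton forward-difference form: t_i = 5 + 19·C(i-1,1) + 68·C(i-1,2) + 72·C(i-1,3) + 24·C(i-1,4).
At i = 12: i-1 = 11, so t_{12} = 5 + 209 + 3740 + 11880 + 7920 = 23754.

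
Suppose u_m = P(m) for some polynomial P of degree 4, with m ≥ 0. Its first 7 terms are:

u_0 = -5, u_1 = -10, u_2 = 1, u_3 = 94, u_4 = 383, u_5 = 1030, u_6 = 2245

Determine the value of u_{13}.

54374

1st diffs: -5, 11, 93, 289, 647, 1215.
2nd diffs: 16, 82, 196, 358, 568.
3rd diffs: 66, 114, 162, 210.
4th diffs: 48, 48, 48 (constant).
So u_m = 2m^4 - m^3 - 3m^2 - 3m - 5.
Evaluating at m = 13 gives u_{13} = 54374.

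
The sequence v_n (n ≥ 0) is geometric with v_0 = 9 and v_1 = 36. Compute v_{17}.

154618822656

Common ratio r = 4.
v_n = 9·4^(n-0).
v_{17} = 9·4^17 = 154618822656.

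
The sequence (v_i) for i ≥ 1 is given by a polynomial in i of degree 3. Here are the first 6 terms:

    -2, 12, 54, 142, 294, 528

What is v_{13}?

5974

1st diffs: 14, 42, 88, 152, 234.
2nd diffs: 28, 46, 64, 82.
3rd diffs: 18, 18, 18 (constant).
Newton forward-difference form: v_i = -2 + 14·C(i-1,1) + 28·C(i-1,2) + 18·C(i-1,3).
At i = 13: i-1 = 12, so v_{13} = -2 + 168 + 1848 + 3960 = 5974.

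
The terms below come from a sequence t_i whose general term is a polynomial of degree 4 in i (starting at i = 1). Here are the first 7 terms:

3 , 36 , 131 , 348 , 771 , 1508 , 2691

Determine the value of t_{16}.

1st diffs: 33, 95, 217, 423, 737, 1183.
2nd diffs: 62, 122, 206, 314, 446.
3rd diffs: 60, 84, 108, 132.
4th diffs: 24, 24, 24 (constant).
So t_i = i^4 + 6i^2 - 4.
Evaluating at i = 16 gives t_{16} = 67068.

67068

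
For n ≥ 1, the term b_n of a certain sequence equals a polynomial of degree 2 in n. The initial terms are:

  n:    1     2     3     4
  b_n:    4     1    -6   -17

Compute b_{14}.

-347

1st diffs: -3, -7, -11.
2nd diffs: -4, -4 (constant).
So b_n = -2n^2 + 3n + 3.
Evaluating at n = 14 gives b_{14} = -347.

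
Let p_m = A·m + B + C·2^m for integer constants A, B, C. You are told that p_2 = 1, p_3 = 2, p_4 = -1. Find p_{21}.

Plug in m = 2, 3, 4: 2A + B + 4C = 1; 3A + B + 8C = 2; 4A + B + 16C = -1.
Subtracting the first from the second: A + 4C = 1.
Subtracting the second from the third: A + 8C = -3.
Solving: C = -1, A = 5, then B = -5.
Hence p_{21} = 5·21 + (-5) + (-1)·2097152 = -2097052.

-2097052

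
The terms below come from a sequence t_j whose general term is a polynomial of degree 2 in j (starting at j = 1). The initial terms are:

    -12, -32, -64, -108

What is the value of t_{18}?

-1984

1st diffs: -20, -32, -44.
2nd diffs: -12, -12 (constant).
Newton forward-difference form: t_j = -12 + (-20)·C(j-1,1) + (-12)·C(j-1,2).
At j = 18: j-1 = 17, so t_{18} = -12 - 340 - 1632 = -1984.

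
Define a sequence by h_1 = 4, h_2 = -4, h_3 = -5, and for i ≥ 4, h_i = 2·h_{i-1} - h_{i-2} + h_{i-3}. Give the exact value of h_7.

-17

Step forward from the initial values:
h_4 = -2, h_5 = -3, h_6 = -9, h_7 = -17.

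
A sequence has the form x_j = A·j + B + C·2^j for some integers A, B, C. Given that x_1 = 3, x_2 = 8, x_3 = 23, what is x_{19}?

Plug in j = 1, 2, 3: A + B + 2C = 3; 2A + B + 4C = 8; 3A + B + 8C = 23.
Subtracting the first from the second: A + 2C = 5.
Subtracting the second from the third: A + 4C = 15.
Solving: C = 5, A = -5, then B = -2.
Hence x_{19} = -5·19 + (-2) + 5·524288 = 2621343.

2621343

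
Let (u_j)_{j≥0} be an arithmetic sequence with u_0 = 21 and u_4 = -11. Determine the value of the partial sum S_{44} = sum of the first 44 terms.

-6644

Common difference d = (-11 - 21) / (4 - 0) = -8.
u_j = 21 + (j - 0)·(-8).
u_{43} = -323; S = 44·(21 + (-323))/2 = -6644.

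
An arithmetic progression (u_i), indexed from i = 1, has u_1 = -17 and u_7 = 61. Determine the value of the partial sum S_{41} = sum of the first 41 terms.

9963

Common difference d = (61 - (-17)) / (7 - 1) = 13.
u_i = -17 + (i - 1)·13.
u_{41} = 503; S = 41·(-17 + 503)/2 = 9963.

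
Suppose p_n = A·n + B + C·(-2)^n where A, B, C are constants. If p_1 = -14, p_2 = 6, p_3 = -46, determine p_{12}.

At n = 1, 2, 3: A + B - 2C = -14; 2A + B + 4C = 6; 3A + B - 8C = -46.
Subtracting the first from the second: A + 6C = 20.
Subtracting the second from the third: A - 12C = -52.
Solving: C = 4, A = -4, then B = -2.
Hence p_{12} = -4·12 + (-2) + 4·4096 = 16334.

16334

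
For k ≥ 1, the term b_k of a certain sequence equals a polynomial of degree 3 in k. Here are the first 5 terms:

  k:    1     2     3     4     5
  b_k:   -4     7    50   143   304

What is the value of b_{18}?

1st diffs: 11, 43, 93, 161.
2nd diffs: 32, 50, 68.
3rd diffs: 18, 18 (constant).
Newton forward-difference form: b_k = -4 + 11·C(k-1,1) + 32·C(k-1,2) + 18·C(k-1,3).
At k = 18: k-1 = 17, so b_{18} = -4 + 187 + 4352 + 12240 = 16775.

16775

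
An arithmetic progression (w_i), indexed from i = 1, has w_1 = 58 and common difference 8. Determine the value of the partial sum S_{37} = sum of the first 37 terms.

w_i = 58 + (i - 1)·8.
w_{37} = 346; S = 37·(58 + 346)/2 = 7474.

7474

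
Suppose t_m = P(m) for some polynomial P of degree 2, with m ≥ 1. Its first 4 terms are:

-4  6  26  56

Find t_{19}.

1706

1st diffs: 10, 20, 30.
2nd diffs: 10, 10 (constant).
So t_m = 5m^2 - 5m - 4.
Evaluating at m = 19 gives t_{19} = 1706.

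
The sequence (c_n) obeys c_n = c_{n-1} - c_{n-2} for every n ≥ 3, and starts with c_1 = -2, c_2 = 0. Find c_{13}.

c_3 = 2;  c_4 = 2;  c_5 = 0;  …;  c_{10} = 2;  c_{11} = 0;  c_{12} = -2;  c_{13} = -2.

-2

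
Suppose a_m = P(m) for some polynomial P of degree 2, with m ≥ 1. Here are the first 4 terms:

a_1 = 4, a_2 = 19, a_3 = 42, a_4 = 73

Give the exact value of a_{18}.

1st diffs: 15, 23, 31.
2nd diffs: 8, 8 (constant).
So a_m = 4m^2 + 3m - 3.
Evaluating at m = 18 gives a_{18} = 1347.

1347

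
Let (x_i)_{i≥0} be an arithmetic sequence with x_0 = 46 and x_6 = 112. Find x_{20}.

266

Common difference d = (112 - 46) / (6 - 0) = 11.
x_i = 46 + (i - 0)·11.
x_{20} = 46 + 20·11 = 266.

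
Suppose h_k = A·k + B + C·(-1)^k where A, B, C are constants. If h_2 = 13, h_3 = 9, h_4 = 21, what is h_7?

25

Write the equations: 2A + B + C = 13; 3A + B - C = 9; 4A + B + C = 21.
Subtracting the first from the second: A - 2C = -4.
Subtracting the second from the third: A + 2C = 12.
Solving: C = 4, A = 4, then B = 1.
So h_k = 4·k + 1 + 4·(-1)^k; at k=7 this is 25.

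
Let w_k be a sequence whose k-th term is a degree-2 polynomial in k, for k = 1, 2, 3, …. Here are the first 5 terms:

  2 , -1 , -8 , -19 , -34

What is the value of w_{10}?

-169

1st diffs: -3, -7, -11, -15.
2nd diffs: -4, -4, -4 (constant).
Newton forward-difference form: w_k = 2 + (-3)·C(k-1,1) + (-4)·C(k-1,2).
At k = 10: k-1 = 9, so w_{10} = 2 - 27 - 144 = -169.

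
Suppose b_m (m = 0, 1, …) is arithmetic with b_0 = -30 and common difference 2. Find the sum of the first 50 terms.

b_m = -30 + (m - 0)·2.
b_{49} = 68; S = 50·(-30 + 68)/2 = 950.

950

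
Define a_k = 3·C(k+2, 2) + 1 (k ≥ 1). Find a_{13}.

C(15, 2) = 105, so a_{13} = 316.

316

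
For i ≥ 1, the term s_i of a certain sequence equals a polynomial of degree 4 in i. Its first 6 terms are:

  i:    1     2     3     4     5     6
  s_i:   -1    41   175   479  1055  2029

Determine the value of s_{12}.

26311

1st diffs: 42, 134, 304, 576, 974.
2nd diffs: 92, 170, 272, 398.
3rd diffs: 78, 102, 126.
4th diffs: 24, 24 (constant).
Newton forward-difference form: s_i = -1 + 42·C(i-1,1) + 92·C(i-1,2) + 78·C(i-1,3) + 24·C(i-1,4).
At i = 12: i-1 = 11, so s_{12} = -1 + 462 + 5060 + 12870 + 7920 = 26311.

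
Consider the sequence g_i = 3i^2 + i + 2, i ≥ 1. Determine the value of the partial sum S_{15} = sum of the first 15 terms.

Over i = 1..15: Σi = 120, Σi² = 1240.
Total = (3)·1240 + (1)·120 + (2)·15 = 3870.

3870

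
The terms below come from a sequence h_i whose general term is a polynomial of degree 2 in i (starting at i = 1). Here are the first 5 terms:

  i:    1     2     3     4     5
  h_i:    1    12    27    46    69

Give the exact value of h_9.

1st diffs: 11, 15, 19, 23.
2nd diffs: 4, 4, 4 (constant).
Newton forward-difference form: h_i = 1 + 11·C(i-1,1) + 4·C(i-1,2).
At i = 9: i-1 = 8, so h_9 = 1 + 88 + 112 = 201.

201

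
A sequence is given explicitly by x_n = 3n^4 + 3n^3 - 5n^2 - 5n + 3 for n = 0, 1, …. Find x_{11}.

x_{11} = 3·11^4 + 3·11^3 - 5·11^2 - 5·11 + 3 = 47259.

47259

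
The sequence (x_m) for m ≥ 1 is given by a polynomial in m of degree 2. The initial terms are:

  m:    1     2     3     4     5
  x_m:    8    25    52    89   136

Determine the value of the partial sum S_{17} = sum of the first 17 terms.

1st diffs: 17, 27, 37, 47.
2nd diffs: 10, 10, 10 (constant).
Newton forward-difference form: x_m = 8 + 17·C(m-1,1) + 10·C(m-1,2).
Continuing: …, 193, 260, 337, 424, …, x_{17} = 1480.
Summing m = 1..17 (17 terms) gives 9248.

9248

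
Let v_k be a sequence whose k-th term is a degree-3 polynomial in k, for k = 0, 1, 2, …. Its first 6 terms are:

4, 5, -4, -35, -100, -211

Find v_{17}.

1st diffs: 1, -9, -31, -65, -111.
2nd diffs: -10, -22, -34, -46.
3rd diffs: -12, -12, -12 (constant).
Newton forward-difference form: v_k = 4 + 1·C(k,1) + (-10)·C(k,2) + (-12)·C(k,3).
At k = 17: k = 17, so v_{17} = 4 + 17 - 1360 - 8160 = -9499.

-9499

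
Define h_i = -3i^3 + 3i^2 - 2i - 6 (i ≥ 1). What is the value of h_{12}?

-4782

h_{12} = -3·12^3 + 3·12^2 - 2·12 - 6 = -4782.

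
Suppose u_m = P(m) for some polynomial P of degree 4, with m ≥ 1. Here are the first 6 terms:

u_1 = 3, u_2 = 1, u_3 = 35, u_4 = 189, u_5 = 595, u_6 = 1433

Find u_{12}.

1st diffs: -2, 34, 154, 406, 838.
2nd diffs: 36, 120, 252, 432.
3rd diffs: 84, 132, 180.
4th diffs: 48, 48 (constant).
Newton forward-difference form: u_m = 3 + (-2)·C(m-1,1) + 36·C(m-1,2) + 84·C(m-1,3) + 48·C(m-1,4).
At m = 12: m-1 = 11, so u_{12} = 3 - 22 + 1980 + 13860 + 15840 = 31661.

31661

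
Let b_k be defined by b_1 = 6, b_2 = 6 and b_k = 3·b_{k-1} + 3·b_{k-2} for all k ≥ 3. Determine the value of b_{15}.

Step forward from the initial values:
b_3 = 36  b_4 = 126  b_5 = 486  …  b_{12} = 5455836  b_{13} = 20684646  b_{14} = 78421446  b_{15} = 297318276.

297318276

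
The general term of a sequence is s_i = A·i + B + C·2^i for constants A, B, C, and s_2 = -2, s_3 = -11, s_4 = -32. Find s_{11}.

-6107

The three given values yield: 2A + B + 4C = -2; 3A + B + 8C = -11; 4A + B + 16C = -32.
Subtracting the first from the second: A + 4C = -9.
Subtracting the second from the third: A + 8C = -21.
Solving: C = -3, A = 3, then B = 4.
Hence s_{11} = 3·11 + 4 + (-3)·2048 = -6107.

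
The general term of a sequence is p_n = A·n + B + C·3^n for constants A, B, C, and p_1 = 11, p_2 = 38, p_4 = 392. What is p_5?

1199

Write the equations: A + B + 3C = 11; 2A + B + 9C = 38; 4A + B + 81C = 392.
Subtracting the first from the second: A + 6C = 27.
Subtracting the second from the third: 2A + 72C = 354.
Solving: C = 5, A = -3, then B = -1.
Hence p_5 = -3·5 + (-1) + 5·243 = 1199.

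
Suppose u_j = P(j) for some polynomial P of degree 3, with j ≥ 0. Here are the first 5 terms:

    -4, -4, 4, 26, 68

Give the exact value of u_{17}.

5164

1st diffs: 0, 8, 22, 42.
2nd diffs: 8, 14, 20.
3rd diffs: 6, 6 (constant).
Newton forward-difference form: u_j = -4 + 8·C(j,2) + 6·C(j,3).
At j = 17: j = 17, so u_{17} = -4 + 1088 + 4080 = 5164.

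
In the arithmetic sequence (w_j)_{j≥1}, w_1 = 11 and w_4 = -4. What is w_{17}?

-69

Common difference d = (-4 - 11) / (4 - 1) = -5.
w_j = 11 + (j - 1)·(-5).
w_{17} = 11 + 16·(-5) = -69.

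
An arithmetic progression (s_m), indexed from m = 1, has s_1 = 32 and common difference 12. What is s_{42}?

524

s_m = 32 + (m - 1)·12.
s_{42} = 32 + 41·12 = 524.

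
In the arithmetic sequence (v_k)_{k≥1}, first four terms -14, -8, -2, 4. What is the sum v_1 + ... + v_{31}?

2356

Common difference d = 6.
v_k = -14 + (k - 1)·6.
v_{31} = 166; S = 31·(-14 + 166)/2 = 2356.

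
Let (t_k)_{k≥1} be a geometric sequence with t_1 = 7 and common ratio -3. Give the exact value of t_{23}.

t_k = 7·(-3)^(k-1).
t_{23} = 7·(-3)^22 = 219667417263.

219667417263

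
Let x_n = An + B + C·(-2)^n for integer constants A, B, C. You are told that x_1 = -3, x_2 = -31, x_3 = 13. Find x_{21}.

Write the equations: A + B - 2C = -3; 2A + B + 4C = -31; 3A + B - 8C = 13.
Subtracting the first from the second: A + 6C = -28.
Subtracting the second from the third: A - 12C = 44.
Solving: C = -4, A = -4, then B = -7.
Therefore x_{21} = -84 + (-7) + (-4)·(-2097152) = 8388517.

8388517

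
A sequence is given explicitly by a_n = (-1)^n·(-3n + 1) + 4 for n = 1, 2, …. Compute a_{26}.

-73

(-1)^26 = 1; -3n + 1 at n=26 is -77; so a_{26} = -73.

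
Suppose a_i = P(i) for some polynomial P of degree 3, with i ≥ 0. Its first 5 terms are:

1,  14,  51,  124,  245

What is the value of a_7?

1016

1st diffs: 13, 37, 73, 121.
2nd diffs: 24, 36, 48.
3rd diffs: 12, 12 (constant).
Newton forward-difference form: a_i = 1 + 13·C(i,1) + 24·C(i,2) + 12·C(i,3).
At i = 7: i = 7, so a_7 = 1 + 91 + 504 + 420 = 1016.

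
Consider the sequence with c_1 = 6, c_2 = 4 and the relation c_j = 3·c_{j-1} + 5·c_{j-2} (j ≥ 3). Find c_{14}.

Iterate the recurrence:
c_3 = 42;  c_4 = 146;  c_5 = 648;  …;  c_{11} = 3476232;  c_{12} = 14574266;  c_{13} = 61103958;  c_{14} = 256183204.

256183204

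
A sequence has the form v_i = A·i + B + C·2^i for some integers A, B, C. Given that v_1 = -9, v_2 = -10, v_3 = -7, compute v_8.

464

At i = 1, 2, 3: A + B + 2C = -9; 2A + B + 4C = -10; 3A + B + 8C = -7.
Subtracting the first from the second: A + 2C = -1.
Subtracting the second from the third: A + 4C = 3.
Solving: C = 2, A = -5, then B = -8.
Therefore v_8 = -40 + (-8) + 2·256 = 464.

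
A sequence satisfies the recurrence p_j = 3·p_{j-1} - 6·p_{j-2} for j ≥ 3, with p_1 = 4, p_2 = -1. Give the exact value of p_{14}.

616005

p_3 = -27;  p_4 = -75;  p_5 = -63;  …;  p_{11} = -38151;  p_{12} = -23571;  p_{13} = 158193;  p_{14} = 616005.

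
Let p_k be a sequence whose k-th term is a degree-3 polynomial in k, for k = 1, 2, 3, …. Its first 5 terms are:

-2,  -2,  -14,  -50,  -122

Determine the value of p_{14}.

-4370

1st diffs: 0, -12, -36, -72.
2nd diffs: -12, -24, -36.
3rd diffs: -12, -12 (constant).
So p_k = -2k^3 + 6k^2 - 4k - 2.
Evaluating at k = 14 gives p_{14} = -4370.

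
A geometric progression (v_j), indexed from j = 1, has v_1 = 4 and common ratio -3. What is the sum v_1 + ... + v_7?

2188

v_j = 4·(-3)^(j-1).
S = 4·((-3)^7 - 1)/(-3 - 1) = 4·(-2187 - 1)/(-4) = 2188.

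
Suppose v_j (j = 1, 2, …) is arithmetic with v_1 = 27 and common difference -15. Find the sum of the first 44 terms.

-13002

v_j = 27 + (j - 1)·(-15).
v_{44} = -618; S = 44·(27 + (-618))/2 = -13002.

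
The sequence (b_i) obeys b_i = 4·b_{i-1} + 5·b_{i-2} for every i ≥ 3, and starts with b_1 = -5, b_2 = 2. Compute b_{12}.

Compute successive terms:
b_3 = -17; b_4 = -58; b_5 = -317; b_6 = -1558; b_7 = -7817; b_8 = -39058; b_9 = -195317; b_{10} = -976558; b_{11} = -4882817; b_{12} = -24414058.
(Characteristic roots are 5 and -1.)

-24414058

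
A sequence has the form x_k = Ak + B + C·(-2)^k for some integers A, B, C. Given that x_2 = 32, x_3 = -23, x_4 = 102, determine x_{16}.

327762

Write the equations: 2A + B + 4C = 32; 3A + B - 8C = -23; 4A + B + 16C = 102.
Subtracting the first from the second: A - 12C = -55.
Subtracting the second from the third: A + 24C = 125.
Solving: C = 5, A = 5, then B = 2.
Therefore x_{16} = 80 + 2 + 5·65536 = 327762.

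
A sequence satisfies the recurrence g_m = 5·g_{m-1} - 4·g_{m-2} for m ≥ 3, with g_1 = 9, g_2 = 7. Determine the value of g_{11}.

Compute successive terms:
g_3 = -1;  g_4 = -33;  g_5 = -161;  g_6 = -673;  g_7 = -2721;  g_8 = -10913;  g_9 = -43681;  g_{10} = -174753;  g_{11} = -699041.
(Characteristic roots are 4 and 1.)

-699041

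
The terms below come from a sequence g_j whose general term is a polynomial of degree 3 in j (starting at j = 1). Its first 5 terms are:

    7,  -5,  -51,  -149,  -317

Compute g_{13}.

1st diffs: -12, -46, -98, -168.
2nd diffs: -34, -52, -70.
3rd diffs: -18, -18 (constant).
Newton forward-difference form: g_j = 7 + (-12)·C(j-1,1) + (-34)·C(j-1,2) + (-18)·C(j-1,3).
At j = 13: j-1 = 12, so g_{13} = 7 - 144 - 2244 - 3960 = -6341.

-6341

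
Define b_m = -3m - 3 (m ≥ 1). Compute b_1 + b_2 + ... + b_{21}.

Over m = 1..21: Σm = 231.
Total = (-3)·231 + (-3)·21 = -756.

-756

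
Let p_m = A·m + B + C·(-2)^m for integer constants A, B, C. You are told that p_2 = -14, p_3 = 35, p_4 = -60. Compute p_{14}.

-65522

At m = 2, 3, 4: 2A + B + 4C = -14; 3A + B - 8C = 35; 4A + B + 16C = -60.
Subtracting the first from the second: A - 12C = 49.
Subtracting the second from the third: A + 24C = -95.
Solving: C = -4, A = 1, then B = 0.
So p_m = 1·m + 0 + (-4)·(-2)^m; at m=14 this is -65522.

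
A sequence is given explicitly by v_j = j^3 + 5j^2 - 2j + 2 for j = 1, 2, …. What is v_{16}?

5346

v_{16} = 1·16^3 + 5·16^2 - 2·16 + 2 = 5346.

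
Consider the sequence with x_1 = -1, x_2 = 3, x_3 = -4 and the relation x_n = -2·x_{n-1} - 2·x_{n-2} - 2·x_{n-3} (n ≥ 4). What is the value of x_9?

Applying the relation repeatedly:
x_4 = 4, x_5 = -6, x_6 = 12, x_7 = -20, x_8 = 28, x_9 = -40.

-40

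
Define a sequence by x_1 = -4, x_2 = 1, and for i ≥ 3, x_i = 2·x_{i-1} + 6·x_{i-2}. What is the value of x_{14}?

x_3 = -22;  x_4 = -38;  x_5 = -208;  …;  x_{11} = -438112;  x_{12} = -1594976;  x_{13} = -5818624;  x_{14} = -21207104.

-21207104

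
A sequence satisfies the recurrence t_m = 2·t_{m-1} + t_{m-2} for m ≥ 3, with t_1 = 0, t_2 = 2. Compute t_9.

816

Applying the relation repeatedly:
t_3 = 4, t_4 = 10, t_5 = 24, t_6 = 58, t_7 = 140, t_8 = 338, t_9 = 816.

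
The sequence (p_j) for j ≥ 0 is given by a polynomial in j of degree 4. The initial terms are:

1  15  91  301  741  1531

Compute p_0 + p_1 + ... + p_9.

29248

1st diffs: 14, 76, 210, 440, 790.
2nd diffs: 62, 134, 230, 350.
3rd diffs: 72, 96, 120.
4th diffs: 24, 24 (constant).
Newton forward-difference form: p_j = 1 + 14·C(j,1) + 62·C(j,2) + 72·C(j,3) + 24·C(j,4).
Continuing: 2815, 4761, 7561, 11431.
Summing j = 0..9 (10 terms) gives 29248.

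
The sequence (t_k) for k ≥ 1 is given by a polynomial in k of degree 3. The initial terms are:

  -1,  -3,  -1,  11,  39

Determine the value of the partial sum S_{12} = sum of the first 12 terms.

3706

1st diffs: -2, 2, 12, 28.
2nd diffs: 4, 10, 16.
3rd diffs: 6, 6 (constant).
Newton forward-difference form: t_k = -1 + (-2)·C(k-1,1) + 4·C(k-1,2) + 6·C(k-1,3).
Continuing: …, 89, 167, 279, 431, …, t_{12} = 1187.
Summing k = 1..12 (12 terms) gives 3706.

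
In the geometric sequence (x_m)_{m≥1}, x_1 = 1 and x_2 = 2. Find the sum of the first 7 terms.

127

Common ratio r = 2.
x_m = 1·2^(m-1).
S = 1·(2^7 - 1)/(2 - 1) = 1·(128 - 1)/(1) = 127.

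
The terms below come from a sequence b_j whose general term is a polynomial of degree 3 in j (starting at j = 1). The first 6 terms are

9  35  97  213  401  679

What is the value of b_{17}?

14825

1st diffs: 26, 62, 116, 188, 278.
2nd diffs: 36, 54, 72, 90.
3rd diffs: 18, 18, 18 (constant).
Newton forward-difference form: b_j = 9 + 26·C(j-1,1) + 36·C(j-1,2) + 18·C(j-1,3).
At j = 17: j-1 = 16, so b_{17} = 9 + 416 + 4320 + 10080 = 14825.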